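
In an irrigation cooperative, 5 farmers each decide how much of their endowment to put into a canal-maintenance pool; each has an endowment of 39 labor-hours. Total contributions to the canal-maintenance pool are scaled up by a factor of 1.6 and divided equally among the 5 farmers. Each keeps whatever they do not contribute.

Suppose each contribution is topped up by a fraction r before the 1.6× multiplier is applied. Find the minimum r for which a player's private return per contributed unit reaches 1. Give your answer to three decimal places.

With matching at rate r, one contributed unit becomes (1 + r) in the canal-maintenance pool and returns 1.6 × (1 + r) / 5 to the contributor.
Setting this equal to 1: 1 + r = 5/1.6 = 3.1250.
So the minimum matching rate is r = 3.1250 − 1 = 2.125.

2.125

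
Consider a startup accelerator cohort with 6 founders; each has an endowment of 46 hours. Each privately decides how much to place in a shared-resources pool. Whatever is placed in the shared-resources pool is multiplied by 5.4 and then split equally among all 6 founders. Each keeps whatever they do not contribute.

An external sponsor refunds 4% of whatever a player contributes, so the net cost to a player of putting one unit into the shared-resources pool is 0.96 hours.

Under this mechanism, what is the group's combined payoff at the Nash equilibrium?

276.00 hours

The effective private return is (5.4/6) / 0.96 = 0.9375, which is still under 1, so the mechanism doesn't change anyone's dominant strategy: zero contribution.
At the Nash equilibrium no one contributes; group total payoff = 6 × 46 = 276.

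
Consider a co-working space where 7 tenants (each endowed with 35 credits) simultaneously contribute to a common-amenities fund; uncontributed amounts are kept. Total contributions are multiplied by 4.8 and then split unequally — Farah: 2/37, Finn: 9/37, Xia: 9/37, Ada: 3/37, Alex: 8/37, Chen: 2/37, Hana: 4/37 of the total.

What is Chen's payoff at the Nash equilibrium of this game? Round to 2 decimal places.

62.24 credits

Each unit j contributes comes back to j as 4.8 × (j's share), so j prefers to contribute only if that share exceeds 1/4.8 = 0.2083; otherwise keeping the unit dominates.
Finn, Xia and Alex are above the threshold, contributing 35 each; the remaining 4 contribute 0. Total contributed: 105.
Chen keeps 35 and receives 4.8 × 105 × 2/37 = 27.24 from the common-amenities fund, for a payoff of 62.24.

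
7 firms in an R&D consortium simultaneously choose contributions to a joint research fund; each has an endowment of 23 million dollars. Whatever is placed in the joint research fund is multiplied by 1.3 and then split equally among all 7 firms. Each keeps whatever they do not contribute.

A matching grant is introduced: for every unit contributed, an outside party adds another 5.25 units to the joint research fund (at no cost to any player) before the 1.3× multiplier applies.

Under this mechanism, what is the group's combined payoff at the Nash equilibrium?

1308.13 million dollars

With the mechanism, a contributed unit returns 1.3 × 6.25 / 7 = 1.1607 per unit of net cost to the contributor — now above 1 — so contributing fully is weakly dominant for every player.
So the Nash equilibrium is full contribution by all 7; the group earns 1.3 × 6.25 × 161 = 1308.13.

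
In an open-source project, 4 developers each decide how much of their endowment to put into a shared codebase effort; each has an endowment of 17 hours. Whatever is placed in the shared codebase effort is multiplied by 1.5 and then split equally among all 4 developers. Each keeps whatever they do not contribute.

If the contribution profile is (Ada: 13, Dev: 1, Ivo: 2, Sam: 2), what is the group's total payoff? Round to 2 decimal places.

Total contributed: 13 + 1 + 2 + 2 = 18; total kept: 4 × 17 − 18 = 50.
The shared codebase effort pays out 1.5 × 18 = 27.00 in aggregate.
Group total = 50 + 27.00 = 77.00.

77.00 hours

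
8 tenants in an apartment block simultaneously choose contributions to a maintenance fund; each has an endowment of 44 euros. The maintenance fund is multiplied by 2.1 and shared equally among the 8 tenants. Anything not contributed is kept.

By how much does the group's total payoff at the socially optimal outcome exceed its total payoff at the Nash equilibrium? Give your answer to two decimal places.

387.20 euros

Each contributed unit returns 2.1/8 = 0.2625 to its contributor — below 1 — so contributing 0 is dominant for every player. At the Nash equilibrium everyone keeps their 44, and the group total is 8 × 44 = 352.
Each contributed unit returns 2.100 to the group as a whole (0.2625 to each of 8 players), which exceeds 1, so the social optimum is full contribution: group total = 2.100 × 352 = 739.20.
Efficiency loss = 739.20 − 352 = 387.20.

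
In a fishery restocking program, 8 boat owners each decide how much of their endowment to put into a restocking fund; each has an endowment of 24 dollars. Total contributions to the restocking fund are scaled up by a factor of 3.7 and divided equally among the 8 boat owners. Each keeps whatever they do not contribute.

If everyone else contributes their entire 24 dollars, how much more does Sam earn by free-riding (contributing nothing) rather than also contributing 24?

12.90 dollars

Switching from a contribution of 24 to 0 lets Sam keep an extra 24 dollars, but lowers the restocking fund by 24, which costs Sam their own share of that drop: 3.7/8 × 24 = 11.10.
Net gain = 24 − 11.10 = 12.90. The private return per contributed unit (0.4625) is below 1, so free-riding is indeed the best response regardless of what the others do.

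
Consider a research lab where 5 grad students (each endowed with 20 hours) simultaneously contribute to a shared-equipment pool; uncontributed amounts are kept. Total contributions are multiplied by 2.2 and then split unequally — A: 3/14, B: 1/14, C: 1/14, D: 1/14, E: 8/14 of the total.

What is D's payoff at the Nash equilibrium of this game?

Each unit j contributes comes back to j as 2.2 × (j's share), so j prefers to contribute only if that share exceeds 1/2.2 = 0.4545; otherwise keeping the unit dominates.
Only E (8/14) clears that bar, contributing 20; the remaining 4 contribute 0. Total contributed: 20.
D keeps 20 and receives 2.2 × 20 × 1/14 = 3.14 from the shared-equipment pool, for a payoff of 23.14.

23.14 hours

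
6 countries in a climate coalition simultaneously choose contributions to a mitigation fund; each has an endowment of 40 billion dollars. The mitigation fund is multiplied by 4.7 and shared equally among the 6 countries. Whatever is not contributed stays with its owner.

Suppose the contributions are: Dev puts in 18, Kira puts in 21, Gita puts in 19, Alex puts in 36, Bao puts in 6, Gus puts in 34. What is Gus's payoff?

Total contributed: 18 + 21 + 19 + 36 + 6 + 34 = 134.
Each receives 4.7 × 134 / 6 = 104.97 from the mitigation fund.
Gus keeps 40 − 34 = 6, so Gus's payoff is 6 + 104.97 = 110.97.

110.97 billion dollars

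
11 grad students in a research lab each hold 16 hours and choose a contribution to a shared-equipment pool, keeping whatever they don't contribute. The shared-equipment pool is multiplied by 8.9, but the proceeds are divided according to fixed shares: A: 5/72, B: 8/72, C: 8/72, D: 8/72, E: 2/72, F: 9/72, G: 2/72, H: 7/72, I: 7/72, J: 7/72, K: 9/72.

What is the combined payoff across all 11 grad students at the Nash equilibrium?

428.80 hours

For player j, contributing a unit is worthwhile iff 8.9 × (j's share) ≥ 1, i.e. iff j's share is at least 0.1124.
F and K clear that bar, contributing 16 each; the remaining 9 contribute 0. Total contributed: 32.
The shared-equipment pool pays out 8.9 × 32 = 284.80 in total (split across the unequal shares, but the aggregate is all that matters for the group sum).
The 9 free-riders keep 16 each, adding 144. Group total = 144 + 284.80 = 428.80.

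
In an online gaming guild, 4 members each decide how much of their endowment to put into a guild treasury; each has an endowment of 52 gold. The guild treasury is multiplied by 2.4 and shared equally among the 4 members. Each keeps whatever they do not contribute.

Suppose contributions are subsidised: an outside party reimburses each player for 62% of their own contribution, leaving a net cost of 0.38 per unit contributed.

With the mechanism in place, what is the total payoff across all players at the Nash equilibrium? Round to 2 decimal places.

Under the mechanism each unit contributed yields (2.4/4) / 0.38 = 1.5789 back to its contributor per unit of net cost, which exceeds 1, making full contribution the dominant choice for everyone.
So the Nash equilibrium is full contribution by all 4; the group earns 4 × (52 × 0.62 + 2.4 × 52) = 628.16.

628.16 gold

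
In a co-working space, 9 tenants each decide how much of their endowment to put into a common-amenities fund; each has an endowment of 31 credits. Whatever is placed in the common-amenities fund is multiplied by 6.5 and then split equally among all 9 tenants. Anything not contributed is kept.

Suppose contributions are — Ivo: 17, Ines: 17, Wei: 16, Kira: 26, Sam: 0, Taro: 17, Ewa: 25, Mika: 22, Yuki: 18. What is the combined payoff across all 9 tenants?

1148.00 credits

Total contributed: 17 + 17 + 16 + 26 + 0 + 17 + 25 + 22 + 18 = 158; total kept: 9 × 31 − 158 = 121.
The common-amenities fund pays out 6.5 × 158 = 1027.00 in aggregate.
Group total = 121 + 1027.00 = 1148.00.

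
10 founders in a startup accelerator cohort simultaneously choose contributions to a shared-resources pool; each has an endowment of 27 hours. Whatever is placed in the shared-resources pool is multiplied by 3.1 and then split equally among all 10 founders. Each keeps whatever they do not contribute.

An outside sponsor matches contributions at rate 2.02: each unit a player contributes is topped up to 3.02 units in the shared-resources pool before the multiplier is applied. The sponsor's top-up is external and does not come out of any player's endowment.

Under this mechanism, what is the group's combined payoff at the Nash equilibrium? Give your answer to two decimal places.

270.00 hours

Even with the mechanism, each unit contributed returns only 3.1 × 3.02 / 10 = 0.9362 per unit of net cost, so contributing nothing is still dominant.
Everyone keeps their endowment and the group total is 10 × 27 = 270.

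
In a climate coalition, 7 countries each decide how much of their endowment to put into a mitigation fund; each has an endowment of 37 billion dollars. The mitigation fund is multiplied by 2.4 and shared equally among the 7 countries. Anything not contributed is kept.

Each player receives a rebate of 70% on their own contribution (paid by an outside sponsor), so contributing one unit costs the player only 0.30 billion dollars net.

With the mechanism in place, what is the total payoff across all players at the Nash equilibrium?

802.90 billion dollars

The effective private return per unit is now (2.4/7) / 0.30 = 1.1429 > 1, so every player's dominant strategy flips to full contribution.
So the Nash equilibrium is full contribution by all 7; the group earns 7 × (37 × 0.70 + 2.4 × 37) = 802.90.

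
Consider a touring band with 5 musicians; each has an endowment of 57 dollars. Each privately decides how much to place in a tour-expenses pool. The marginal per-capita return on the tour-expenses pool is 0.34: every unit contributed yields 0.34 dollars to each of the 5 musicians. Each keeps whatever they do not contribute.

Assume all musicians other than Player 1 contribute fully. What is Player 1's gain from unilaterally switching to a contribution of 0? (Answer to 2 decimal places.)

37.62 dollars

Switching from a contribution of 57 to 0 lets Player 1 keep an extra 57 dollars, but lowers the tour-expenses pool by 57, which costs Player 1 their own share of that drop: 0.34 × 57 = 19.38.
Net gain = 57 − 19.38 = 37.62. The private return per contributed unit (0.34) is below 1, so free-riding is indeed the best response regardless of what the others do.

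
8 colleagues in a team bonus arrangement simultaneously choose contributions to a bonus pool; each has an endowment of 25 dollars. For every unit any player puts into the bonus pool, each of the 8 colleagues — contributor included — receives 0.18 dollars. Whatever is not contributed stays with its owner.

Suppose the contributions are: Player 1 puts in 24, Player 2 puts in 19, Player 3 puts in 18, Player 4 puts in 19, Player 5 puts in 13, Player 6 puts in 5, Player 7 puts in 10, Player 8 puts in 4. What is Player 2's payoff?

Total contributed: 24 + 19 + 18 + 19 + 13 + 5 + 10 + 4 = 112.
Each receives 0.18 × 112 = 20.16 from the bonus pool.
Player 2 keeps 25 − 19 = 6, so Player 2's payoff is 6 + 20.16 = 26.16.

26.16 dollars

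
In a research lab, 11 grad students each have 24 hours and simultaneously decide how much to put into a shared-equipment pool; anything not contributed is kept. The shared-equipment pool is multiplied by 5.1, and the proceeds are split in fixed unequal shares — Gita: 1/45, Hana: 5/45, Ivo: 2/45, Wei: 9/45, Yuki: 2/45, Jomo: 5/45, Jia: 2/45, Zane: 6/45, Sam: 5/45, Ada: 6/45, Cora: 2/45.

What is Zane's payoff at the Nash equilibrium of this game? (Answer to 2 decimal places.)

40.32 hours

A player with share s gets back 5.1·s per unit contributed, so full contribution is dominant for anyone with s > 1/5.1 = 0.1961 and zero contribution is dominant for anyone below.
The only share above 0.1961 is Wei's 9/45, contributing 24; the remaining 10 contribute 0. Total contributed: 24.
Zane keeps 24 and receives 5.1 × 24 × 6/45 = 16.32 from the shared-equipment pool, for a payoff of 40.32.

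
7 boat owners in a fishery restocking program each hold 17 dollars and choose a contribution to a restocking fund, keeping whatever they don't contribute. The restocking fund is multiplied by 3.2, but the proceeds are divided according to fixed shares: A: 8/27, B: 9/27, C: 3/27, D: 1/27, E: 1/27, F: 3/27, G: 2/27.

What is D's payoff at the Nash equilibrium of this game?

A player with share s gets back 3.2·s per unit contributed, so full contribution is dominant for anyone with s > 1/3.2 = 0.3125 and zero contribution is dominant for anyone below.
B alone (share 9/27) is above the threshold, contributing 17; the remaining 6 contribute 0. Total contributed: 17.
D keeps 17 and receives 3.2 × 17 × 1/27 = 2.01 from the restocking fund, for a payoff of 19.01.

19.01 dollars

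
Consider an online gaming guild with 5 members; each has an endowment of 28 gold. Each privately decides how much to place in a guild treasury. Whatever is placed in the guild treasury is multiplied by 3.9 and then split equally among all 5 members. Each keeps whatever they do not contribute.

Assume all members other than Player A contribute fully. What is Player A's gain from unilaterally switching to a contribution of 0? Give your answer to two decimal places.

6.16 gold

Switching from a contribution of 28 to 0 lets Player A keep an extra 28 gold, but lowers the guild treasury by 28, which costs Player A their own share of that drop: 3.9/5 × 28 = 21.84.
Net gain = 28 − 21.84 = 6.16. The private return per contributed unit (0.7800) is below 1, so free-riding is indeed the best response regardless of what the others do.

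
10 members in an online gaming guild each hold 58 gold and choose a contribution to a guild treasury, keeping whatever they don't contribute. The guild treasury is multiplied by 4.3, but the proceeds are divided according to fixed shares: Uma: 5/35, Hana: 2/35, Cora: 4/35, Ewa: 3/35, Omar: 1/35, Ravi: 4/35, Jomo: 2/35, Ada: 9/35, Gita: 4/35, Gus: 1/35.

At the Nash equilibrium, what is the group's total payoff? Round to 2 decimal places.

A player with share s gets back 4.3·s per unit contributed, so full contribution is dominant for anyone with s > 1/4.3 = 0.2326 and zero contribution is dominant for anyone below.
Only Ada (9/35) clears that bar, contributing 58; the remaining 9 contribute 0. Total contributed: 58.
The guild treasury pays out 4.3 × 58 = 249.40 in total (split across the unequal shares, but the aggregate is all that matters for the group sum).
The 9 free-riders keep 58 each, adding 522. Group total = 522 + 249.40 = 771.40.

771.40 gold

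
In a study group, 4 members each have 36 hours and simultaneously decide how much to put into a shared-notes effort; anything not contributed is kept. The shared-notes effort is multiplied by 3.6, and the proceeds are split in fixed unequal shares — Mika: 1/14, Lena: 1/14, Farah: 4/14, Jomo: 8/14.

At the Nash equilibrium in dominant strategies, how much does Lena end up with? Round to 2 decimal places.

Each unit j contributes comes back to j as 3.6 × (j's share), so j prefers to contribute only if that share exceeds 1/3.6 = 0.2778; otherwise keeping the unit dominates.
Farah and Jomo clear that bar, contributing 36 each; the remaining 2 contribute 0. Total contributed: 72.
Lena keeps 36 and receives 3.6 × 72 × 1/14 = 18.51 from the shared-notes effort, for a payoff of 54.51.

54.51 hours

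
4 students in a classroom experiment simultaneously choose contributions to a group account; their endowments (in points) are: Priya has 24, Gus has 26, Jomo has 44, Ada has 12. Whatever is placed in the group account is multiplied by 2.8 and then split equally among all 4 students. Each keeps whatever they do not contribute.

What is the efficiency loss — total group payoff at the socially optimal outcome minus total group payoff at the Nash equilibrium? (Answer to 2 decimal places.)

190.80 points

The private return per contributed unit is 2.8/4 = 0.7000 < 1 for every player regardless of endowment, so the Nash equilibrium is zero contribution and the group total is Σ E_j = 24 + 26 + 44 + 12 = 106.
Each contributed unit returns 2.800 to the group, so the social optimum is full contribution by everyone: group total = 2.800 × 106 = 296.80.
Efficiency loss = (2.800 − 1) × 106 = 190.80.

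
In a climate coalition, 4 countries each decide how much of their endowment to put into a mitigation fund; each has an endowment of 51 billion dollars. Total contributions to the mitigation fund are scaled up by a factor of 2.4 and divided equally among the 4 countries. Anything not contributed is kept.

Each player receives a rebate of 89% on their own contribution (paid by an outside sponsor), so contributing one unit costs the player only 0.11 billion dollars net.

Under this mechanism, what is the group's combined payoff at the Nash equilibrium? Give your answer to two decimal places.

671.16 billion dollars

Under the mechanism each unit contributed yields (2.4/4) / 0.11 = 5.4545 back to its contributor per unit of net cost, which exceeds 1, making full contribution the dominant choice for everyone.
At the Nash equilibrium everyone contributes 51. Group total payoff = 4 × (51 × 0.89 + 2.4 × 51) = 671.16.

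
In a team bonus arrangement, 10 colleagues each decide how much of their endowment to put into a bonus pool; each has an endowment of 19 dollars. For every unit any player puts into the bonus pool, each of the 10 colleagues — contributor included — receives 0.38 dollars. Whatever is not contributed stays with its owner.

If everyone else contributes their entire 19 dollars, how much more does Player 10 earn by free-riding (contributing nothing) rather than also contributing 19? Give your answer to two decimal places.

Switching from a contribution of 19 to 0 lets Player 10 keep an extra 19 dollars, but lowers the bonus pool by 19, which costs Player 10 their own share of that drop: 0.38 × 19 = 7.22.
Net gain = 19 − 7.22 = 11.78. The private return per contributed unit (0.38) is below 1, so free-riding is indeed the best response regardless of what the others do.

11.78 dollars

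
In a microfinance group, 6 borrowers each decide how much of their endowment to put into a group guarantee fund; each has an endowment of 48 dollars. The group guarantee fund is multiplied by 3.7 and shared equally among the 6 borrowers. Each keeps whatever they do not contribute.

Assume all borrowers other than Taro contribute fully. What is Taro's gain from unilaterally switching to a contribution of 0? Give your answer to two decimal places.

Switching from a contribution of 48 to 0 lets Taro keep an extra 48 dollars, but lowers the group guarantee fund by 48, which costs Taro their own share of that drop: 3.7/6 × 48 = 29.60.
Net gain = 48 − 29.60 = 18.40. The private return per contributed unit (0.6167) is below 1, so free-riding is indeed the best response regardless of what the others do.

18.40 dollars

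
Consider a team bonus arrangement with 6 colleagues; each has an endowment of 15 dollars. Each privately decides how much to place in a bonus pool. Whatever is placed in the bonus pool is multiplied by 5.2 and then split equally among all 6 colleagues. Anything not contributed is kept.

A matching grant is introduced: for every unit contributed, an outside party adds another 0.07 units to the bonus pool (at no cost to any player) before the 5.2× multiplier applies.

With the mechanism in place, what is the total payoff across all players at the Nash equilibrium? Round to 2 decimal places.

With the mechanism, a contributed unit returns 5.2 × 1.07 / 6 = 0.9273 per unit of net cost — still below 1 — so contributing 0 remains dominant for every player.
At the Nash equilibrium no one contributes; group total payoff = 6 × 15 = 90.

90.00 dollars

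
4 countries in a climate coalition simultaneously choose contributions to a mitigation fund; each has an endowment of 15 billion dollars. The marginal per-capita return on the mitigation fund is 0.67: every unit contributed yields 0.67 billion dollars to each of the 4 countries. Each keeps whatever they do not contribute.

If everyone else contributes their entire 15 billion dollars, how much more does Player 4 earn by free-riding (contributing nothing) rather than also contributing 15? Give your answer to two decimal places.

4.95 billion dollars

Switching from a contribution of 15 to 0 lets Player 4 keep an extra 15 billion dollars, but lowers the mitigation fund by 15, which costs Player 4 their own share of that drop: 0.67 × 15 = 10.05.
Net gain = 15 − 10.05 = 4.95. The private return per contributed unit (0.67) is below 1, so free-riding is indeed the best response regardless of what the others do.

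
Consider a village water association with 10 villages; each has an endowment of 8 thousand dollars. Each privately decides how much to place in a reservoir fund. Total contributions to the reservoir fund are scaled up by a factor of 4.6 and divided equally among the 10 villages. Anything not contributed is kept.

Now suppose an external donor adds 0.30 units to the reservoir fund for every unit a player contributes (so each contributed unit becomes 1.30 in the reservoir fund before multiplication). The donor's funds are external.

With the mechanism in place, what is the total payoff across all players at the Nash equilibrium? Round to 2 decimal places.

80.00 thousand dollars

With the mechanism, a contributed unit returns 4.6 × 1.30 / 10 = 0.5980 per unit of net cost — still below 1 — so contributing 0 remains dominant for every player.
At the Nash equilibrium no one contributes; group total payoff = 10 × 8 = 80.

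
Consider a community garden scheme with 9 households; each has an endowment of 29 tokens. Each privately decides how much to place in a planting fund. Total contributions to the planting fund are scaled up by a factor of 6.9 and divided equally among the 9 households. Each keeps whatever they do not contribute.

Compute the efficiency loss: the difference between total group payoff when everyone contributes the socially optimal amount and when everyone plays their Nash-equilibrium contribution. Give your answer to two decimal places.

Each contributed unit returns 6.9/9 = 0.7667 to its contributor — below 1 — so contributing 0 is dominant for every player. At the Nash equilibrium everyone keeps their 29, and the group total is 9 × 29 = 261.
Each contributed unit returns 6.900 to the group as a whole (0.7667 to each of 9 players), which exceeds 1, so the social optimum is full contribution: group total = 6.900 × 261 = 1800.90.
Efficiency loss = 1800.90 − 261 = 1539.90.

1539.90 tokens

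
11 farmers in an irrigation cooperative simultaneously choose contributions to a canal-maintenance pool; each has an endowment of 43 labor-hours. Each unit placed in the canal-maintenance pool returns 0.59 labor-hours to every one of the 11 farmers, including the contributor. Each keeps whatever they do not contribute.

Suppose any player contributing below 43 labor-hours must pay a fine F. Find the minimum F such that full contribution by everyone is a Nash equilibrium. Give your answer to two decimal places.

17.63 labor-hours

Given the others contribute fully, the best deviation is to contribute 0 (any partial contribution still incurs the fine and gives up units whose private return 0.59 is below 1).
Deviating from 43 to 0 saves 43 labor-hours but forfeits the deviator's share of the drop in the canal-maintenance pool: 0.59 × 43 = 25.37.
So the deviation gain is 43 − 25.37 = 17.63, and the fine must be at least 17.63 labor-hours to wipe it out.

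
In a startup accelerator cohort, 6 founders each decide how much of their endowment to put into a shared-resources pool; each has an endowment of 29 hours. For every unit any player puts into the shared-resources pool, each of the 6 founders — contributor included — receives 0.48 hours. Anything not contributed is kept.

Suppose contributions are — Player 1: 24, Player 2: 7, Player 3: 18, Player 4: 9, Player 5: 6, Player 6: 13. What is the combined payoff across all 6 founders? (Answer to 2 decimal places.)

Total contributed: 24 + 7 + 18 + 9 + 6 + 13 = 77; total kept: 6 × 29 − 77 = 97.
The shared-resources pool pays out 0.48 × 6 × 77 = 221.76 in aggregate.
Group total = 97 + 221.76 = 318.76.

318.76 hours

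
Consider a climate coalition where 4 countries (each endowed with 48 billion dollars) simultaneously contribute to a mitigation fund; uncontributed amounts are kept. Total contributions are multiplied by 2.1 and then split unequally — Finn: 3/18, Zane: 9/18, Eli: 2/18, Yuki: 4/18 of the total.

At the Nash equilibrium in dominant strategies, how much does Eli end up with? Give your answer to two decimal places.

59.20 billion dollars

Each unit j contributes comes back to j as 2.1 × (j's share), so j prefers to contribute only if that share exceeds 1/2.1 = 0.4762; otherwise keeping the unit dominates.
Zane alone (share 9/18) is above the threshold, contributing 48; the remaining 3 contribute 0. Total contributed: 48.
Eli keeps 48 and receives 2.1 × 48 × 2/18 = 11.20 from the mitigation fund, for a payoff of 59.20.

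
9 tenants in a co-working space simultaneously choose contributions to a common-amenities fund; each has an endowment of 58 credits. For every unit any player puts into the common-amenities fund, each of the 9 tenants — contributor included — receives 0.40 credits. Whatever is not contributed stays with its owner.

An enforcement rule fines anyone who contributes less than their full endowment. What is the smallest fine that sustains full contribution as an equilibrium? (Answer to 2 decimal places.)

Given the others contribute fully, the best deviation is to contribute 0 (any partial contribution still incurs the fine and gives up units whose private return 0.40 is below 1).
Deviating from 58 to 0 saves 58 credits but forfeits the deviator's share of the drop in the common-amenities fund: 0.40 × 58 = 23.20.
So the deviation gain is 58 − 23.20 = 34.80, and the fine must be at least 34.80 credits to wipe it out.

34.80 credits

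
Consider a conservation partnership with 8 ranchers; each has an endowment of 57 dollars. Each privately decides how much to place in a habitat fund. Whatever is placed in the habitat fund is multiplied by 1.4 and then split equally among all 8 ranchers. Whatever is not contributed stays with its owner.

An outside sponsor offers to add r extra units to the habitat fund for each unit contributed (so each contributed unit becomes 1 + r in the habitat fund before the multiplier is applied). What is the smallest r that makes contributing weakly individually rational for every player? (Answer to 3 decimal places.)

With matching at rate r, one contributed unit becomes (1 + r) in the habitat fund and returns 1.4 × (1 + r) / 8 to the contributor.
Setting this equal to 1: 1 + r = 8/1.4 = 5.7143.
So the minimum matching rate is r = 5.7143 − 1 = 4.714.

4.714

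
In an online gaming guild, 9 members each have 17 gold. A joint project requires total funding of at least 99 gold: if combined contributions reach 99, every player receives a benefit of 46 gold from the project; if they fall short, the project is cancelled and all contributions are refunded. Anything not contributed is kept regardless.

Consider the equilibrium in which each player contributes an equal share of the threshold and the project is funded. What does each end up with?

52 gold

Equal share of the threshold: 99/9 = 11.
At this profile no one gains by cutting their contribution: any cut drops the total below 99, the project is cancelled, contributions are refunded, and the deviator ends with 17, which is less than 17 − 11 + 46 = 52. Contributing more than 11 just wastes the excess. So contributing exactly 11 is a best response.
Each player's payoff: 17 − 11 + 46 = 52.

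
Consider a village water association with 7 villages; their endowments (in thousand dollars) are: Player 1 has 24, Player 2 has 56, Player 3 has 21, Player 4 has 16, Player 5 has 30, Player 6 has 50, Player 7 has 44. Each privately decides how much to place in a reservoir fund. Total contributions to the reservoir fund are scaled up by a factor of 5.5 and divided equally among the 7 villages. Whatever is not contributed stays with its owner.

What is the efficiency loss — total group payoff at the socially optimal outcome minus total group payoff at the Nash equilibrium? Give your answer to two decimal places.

The private return per contributed unit is 5.5/7 = 0.7857 < 1 for every player regardless of endowment, so the Nash equilibrium is zero contribution and the group total is Σ E_j = 24 + 56 + 21 + 16 + 30 + 50 + 44 = 241.
Each contributed unit returns 5.500 to the group, so the social optimum is full contribution by everyone: group total = 5.500 × 241 = 1325.50.
Efficiency loss = (5.500 − 1) × 241 = 1084.50.

1084.50 thousand dollars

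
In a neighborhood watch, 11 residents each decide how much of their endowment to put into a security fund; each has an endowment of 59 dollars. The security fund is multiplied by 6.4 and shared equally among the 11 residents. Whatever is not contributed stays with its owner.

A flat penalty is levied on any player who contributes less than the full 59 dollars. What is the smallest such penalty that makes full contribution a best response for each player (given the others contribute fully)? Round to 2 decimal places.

Given the others contribute fully, the best deviation is to contribute 0 (any partial contribution still incurs the fine and gives up units whose private return 0.5818 is below 1).
Deviating from 59 to 0 saves 59 dollars but forfeits the deviator's share of the drop in the security fund: 6.4/11 × 59 = 34.33.
So the deviation gain is 59 − 34.33 = 24.67, and the fine must be at least 24.67 dollars to wipe it out.

24.67 dollars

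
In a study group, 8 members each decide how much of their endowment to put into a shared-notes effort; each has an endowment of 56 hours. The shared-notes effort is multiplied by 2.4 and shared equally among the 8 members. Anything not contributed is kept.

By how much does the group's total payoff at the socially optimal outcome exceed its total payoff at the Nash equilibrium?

Each contributed unit returns 2.4/8 = 0.3000 to its contributor — below 1 — so contributing 0 is dominant for every player. At the Nash equilibrium everyone keeps their 56, and the group total is 8 × 56 = 448.
Each contributed unit returns 2.400 to the group as a whole (0.3000 to each of 8 players), which exceeds 1, so the social optimum is full contribution: group total = 2.400 × 448 = 1075.20.
Efficiency loss = 1075.20 − 448 = 627.20.

627.20 hours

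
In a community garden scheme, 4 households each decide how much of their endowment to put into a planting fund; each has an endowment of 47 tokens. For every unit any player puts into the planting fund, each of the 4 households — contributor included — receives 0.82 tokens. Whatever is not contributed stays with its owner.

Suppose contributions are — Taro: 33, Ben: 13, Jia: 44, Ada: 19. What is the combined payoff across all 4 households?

436.52 tokens

Total contributed: 33 + 13 + 44 + 19 = 109; total kept: 4 × 47 − 109 = 79.
The planting fund pays out 0.82 × 4 × 109 = 357.52 in aggregate.
Group total = 79 + 357.52 = 436.52.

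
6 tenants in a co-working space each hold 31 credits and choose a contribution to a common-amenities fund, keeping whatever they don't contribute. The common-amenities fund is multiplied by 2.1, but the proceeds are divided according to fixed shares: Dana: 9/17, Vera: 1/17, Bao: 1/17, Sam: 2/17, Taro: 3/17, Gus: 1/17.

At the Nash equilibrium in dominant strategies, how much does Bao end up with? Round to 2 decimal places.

Each unit j contributes comes back to j as 2.1 × (j's share), so j prefers to contribute only if that share exceeds 1/2.1 = 0.4762; otherwise keeping the unit dominates.
Dana alone (share 9/17) is above the threshold, contributing 31; the remaining 5 contribute 0. Total contributed: 31.
Bao keeps 31 and receives 2.1 × 31 × 1/17 = 3.83 from the common-amenities fund, for a payoff of 34.83.

34.83 credits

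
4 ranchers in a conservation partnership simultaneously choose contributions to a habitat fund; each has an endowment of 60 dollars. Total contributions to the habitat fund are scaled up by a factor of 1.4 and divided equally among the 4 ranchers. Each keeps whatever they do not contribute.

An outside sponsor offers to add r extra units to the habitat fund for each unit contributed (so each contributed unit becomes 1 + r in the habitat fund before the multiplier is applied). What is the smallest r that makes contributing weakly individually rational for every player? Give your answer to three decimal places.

1.857

With matching at rate r, one contributed unit becomes (1 + r) in the habitat fund and returns 1.4 × (1 + r) / 4 to the contributor.
Setting this equal to 1: 1 + r = 4/1.4 = 2.8571.
So the minimum matching rate is r = 2.8571 − 1 = 1.857.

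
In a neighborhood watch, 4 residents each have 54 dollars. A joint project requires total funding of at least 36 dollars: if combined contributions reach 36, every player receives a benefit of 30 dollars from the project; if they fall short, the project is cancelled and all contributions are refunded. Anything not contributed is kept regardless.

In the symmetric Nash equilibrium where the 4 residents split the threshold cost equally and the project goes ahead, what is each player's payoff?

75 dollars

Equal share of the threshold: 36/4 = 9.
At this profile no one gains by cutting their contribution: any cut drops the total below 36, the project is cancelled, contributions are refunded, and the deviator ends with 54, which is less than 54 − 9 + 30 = 75. Contributing more than 9 just wastes the excess. So contributing exactly 9 is a best response.
Each player's payoff: 54 − 9 + 30 = 75.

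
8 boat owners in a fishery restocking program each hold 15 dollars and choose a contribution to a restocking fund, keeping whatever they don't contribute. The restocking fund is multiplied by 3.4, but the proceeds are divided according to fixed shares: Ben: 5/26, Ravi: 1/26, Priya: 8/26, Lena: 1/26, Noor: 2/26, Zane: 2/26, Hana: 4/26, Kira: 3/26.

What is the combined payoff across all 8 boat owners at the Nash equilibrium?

156.00 dollars

Each unit j contributes comes back to j as 3.4 × (j's share), so j prefers to contribute only if that share exceeds 1/3.4 = 0.2941; otherwise keeping the unit dominates.
Only Priya (8/26) clears that bar, contributing 15; the remaining 7 contribute 0. Total contributed: 15.
The restocking fund pays out 3.4 × 15 = 51.00 in total (split across the unequal shares, but the aggregate is all that matters for the group sum).
The 7 free-riders keep 15 each, adding 105. Group total = 105 + 51.00 = 156.00.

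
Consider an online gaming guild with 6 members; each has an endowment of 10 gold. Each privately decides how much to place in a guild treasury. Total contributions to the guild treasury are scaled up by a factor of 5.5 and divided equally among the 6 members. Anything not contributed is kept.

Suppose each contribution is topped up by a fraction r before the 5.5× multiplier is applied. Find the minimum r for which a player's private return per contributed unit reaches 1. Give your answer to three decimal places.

With matching at rate r, one contributed unit becomes (1 + r) in the guild treasury and returns 5.5 × (1 + r) / 6 to the contributor.
Setting this equal to 1: 1 + r = 6/5.5 = 1.0909.
So the minimum matching rate is r = 1.0909 − 1 = 0.091.

0.091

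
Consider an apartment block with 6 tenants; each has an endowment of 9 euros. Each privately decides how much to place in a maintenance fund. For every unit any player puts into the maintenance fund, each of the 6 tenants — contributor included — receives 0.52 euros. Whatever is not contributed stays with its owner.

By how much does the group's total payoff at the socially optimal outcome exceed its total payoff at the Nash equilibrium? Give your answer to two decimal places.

114.48 euros

The private return per contributed unit is 0.52 < 1, so contributing 0 is dominant for every player. At the Nash equilibrium everyone keeps their 9, and the group total is 6 × 9 = 54.
Each contributed unit returns 3.120 to the group as a whole (0.52 to each of 6 players), which exceeds 1, so the social optimum is full contribution: group total = 3.120 × 54 = 168.48.
Efficiency loss = 168.48 − 54 = 114.48.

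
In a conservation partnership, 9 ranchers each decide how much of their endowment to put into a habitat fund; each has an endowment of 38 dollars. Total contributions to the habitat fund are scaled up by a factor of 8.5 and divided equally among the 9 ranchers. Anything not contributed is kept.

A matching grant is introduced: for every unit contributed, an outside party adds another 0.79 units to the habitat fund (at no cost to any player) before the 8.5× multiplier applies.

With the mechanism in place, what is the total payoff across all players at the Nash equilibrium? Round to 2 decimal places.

5203.53 dollars

Under the mechanism each unit contributed yields 8.5 × 1.79 / 9 = 1.6906 back to its contributor per unit of net cost, which exceeds 1, making full contribution the dominant choice for everyone.
So the Nash equilibrium is full contribution by all 9; the group earns 8.5 × 1.79 × 342 = 5203.53.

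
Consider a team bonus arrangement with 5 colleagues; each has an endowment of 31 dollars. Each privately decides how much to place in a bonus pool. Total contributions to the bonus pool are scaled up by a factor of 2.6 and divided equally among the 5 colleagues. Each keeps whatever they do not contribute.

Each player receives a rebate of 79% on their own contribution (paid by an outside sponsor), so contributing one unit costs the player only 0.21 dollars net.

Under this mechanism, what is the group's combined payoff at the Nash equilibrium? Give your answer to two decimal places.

Under the mechanism each unit contributed yields (2.6/5) / 0.21 = 2.4762 back to its contributor per unit of net cost, which exceeds 1, making full contribution the dominant choice for everyone.
At the Nash equilibrium everyone contributes 31. Group total payoff = 5 × (31 × 0.79 + 2.6 × 31) = 525.45.

525.45 dollars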